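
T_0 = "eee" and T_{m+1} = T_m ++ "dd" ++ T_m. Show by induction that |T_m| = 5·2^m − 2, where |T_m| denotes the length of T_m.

Base case: |T_0| = 3, and 5·2^0 − 2 = 3.
Assume |T_r| = 5·2^r − 2.
Then |T_{r+1}| = |T_r| + 2 + |T_r| = 2|T_r| + 2 = 2(5·2^r − 2) + 2 = 5·2^{r+1} − 4 + 2 = 5·2^{r+1} − 2.
By induction, |T_m| = 5·2^m − 2 for all m ≥ 0.

|T_m| = 5·2^m − 2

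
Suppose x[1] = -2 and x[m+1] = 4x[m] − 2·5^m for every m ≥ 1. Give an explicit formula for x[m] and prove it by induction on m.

Claim: x[m] = 2·4^m − 2·5^m.

Base case: x[1] = -2, and 2·4^1 − 2·5^1 = 8 − 10 = -2.
Assume x[r] = 2·4^r − 2·5^r for some r ≥ 1.
Then x[r+1] = 4x[r] − 2·5^r = 4·(2·4^r − 2·5^r) − 2·5^r = 2·4^{r+1} − 8·5^r − 2·5^r = 2·4^{r+1} − 10·5^r = 2·4^{r+1} − 2·5^{r+1}.
By induction, x[m] = 2·4^m − 2·5^m for all m ≥ 1.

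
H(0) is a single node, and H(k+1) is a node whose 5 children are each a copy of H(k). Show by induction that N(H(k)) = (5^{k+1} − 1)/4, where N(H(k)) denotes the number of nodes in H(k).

Base case: N(H(0)) = 1, and (5^{0+1} − 1)/4 = 1.
Assume N(H(j)) = (5^{j+1} − 1)/4.
Then N(H(j+1)) = 1 + 5N(H(j)) = 1 + 5·(5^{j+1} − 1)/4 = 1 + (5^{j+2} − 5)/4 = (4 + 5^{j+2} − 5)/4 = (5^{j+2} − 1)/4.
This completes the inductive step, so N(H(k)) = (5^{k+1} − 1)/4 for all k ≥ 0.

N(H(k)) = (5^{k+1} − 1)/4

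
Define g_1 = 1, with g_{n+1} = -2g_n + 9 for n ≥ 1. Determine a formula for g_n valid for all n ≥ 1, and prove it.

Claim: g_n = (-2)^n + 3.

Base case: g_1 = 1, and (-2)^1 + 3 = -2 + 3 = 1.
Assume g_m = (-2)^m + 3 for some m ≥ 1.
Then g_{m+1} = -2g_m + 9 = -2·((-2)^m + 3) + 9 = -2·(-2)^m − 6 + 9 = (-2)^{m+1} + 3.
So the formula holds for m+1, and by induction g_n = (-2)^n + 3 for all n ≥ 1.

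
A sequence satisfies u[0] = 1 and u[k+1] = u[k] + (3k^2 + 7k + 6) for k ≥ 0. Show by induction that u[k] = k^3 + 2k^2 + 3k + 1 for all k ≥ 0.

Base case: u[0] = 1, and 0^3 + 2·0^2 + 3·0 + 1 = 1.
Assume u[j] = j^3 + 2j^2 + 3j + 1.
Then u[j+1] = u[j] + (3j^2 + 7j + 6) = (j^3 + 2j^2 + 3j + 1) + (3j^2 + 7j + 6) = j^3 + 5j^2 + 10j + 7,
and (j+1)^3 + 2·(j+1)^2 + 3·(j+1) + 1 = j^3 + 5j^2 + 10j + 7.
Hence u[k] = k^3 + 2k^2 + 3k + 1 for every k ≥ 0, by induction.

u[k] = k^3 + 2k^2 + 3k + 1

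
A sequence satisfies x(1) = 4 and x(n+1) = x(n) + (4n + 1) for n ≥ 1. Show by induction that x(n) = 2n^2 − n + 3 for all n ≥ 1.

Base case: x(1) = 4, and 2·1^2 − 1 + 3 = 4.
Assume x(k) = 2k^2 − k + 3.
Then x(k+1) = x(k) + (4k + 1) = (2k^2 − k + 3) + (4k + 1) = 2k^2 + 3k + 4,
and 2·(k+1)^2 − (k+1) + 3 = 2k^2 + 3k + 4.
By induction, x(n) = 2n^2 − n + 3 for all n ≥ 1.

x(n) = 2n^2 − n + 3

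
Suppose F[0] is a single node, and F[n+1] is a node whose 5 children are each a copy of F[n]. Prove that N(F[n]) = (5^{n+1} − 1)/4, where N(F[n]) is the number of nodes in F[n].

Base case: N(F[0]) = 1, and (5^{0+1} − 1)/4 = 1.
Assume N(F[r]) = (5^{r+1} − 1)/4.
Then N(F[r+1]) = 1 + 5N(F[r]) = 1 + 5·(5^{r+1} − 1)/4 = 1 + (5^{r+2} − 5)/4 = (4 + 5^{r+2} − 5)/4 = (5^{r+2} − 1)/4.
Hence N(F[n]) = (5^{n+1} − 1)/4 for every n ≥ 0, by induction.

N(F[n]) = (5^{n+1} − 1)/4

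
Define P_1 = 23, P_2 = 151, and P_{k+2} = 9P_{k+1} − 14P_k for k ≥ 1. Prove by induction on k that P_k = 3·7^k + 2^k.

Base cases: P_1 = 23 and 3·7^1 + 2^1 = 23; P_2 = 151 and 3·7^2 + 2^2 = 151.
Assume P_j = 3·7^j + 2^j for all 1 ≤ j ≤ m, where m ≥ 2.
Then P_{m+1} = 9P_m − 14P_{m−1} = 9·(3·7^m + 2^m) − 14·(3·7^{m−1} + 2^{m−1}) = 3·(9·7 − 14)7^{m−1} + (9·2 − 14)2^{m−1} = 147·7^{m−1} + 4·2^{m−1} = 3·7^{m+1} + 2^{m+1}.
By strong induction, P_k = 3·7^k + 2^k for all k ≥ 1.

P_k = 3·7^k + 2^k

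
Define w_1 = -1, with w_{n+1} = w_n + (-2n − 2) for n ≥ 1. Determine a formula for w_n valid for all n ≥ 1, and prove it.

Claim: w_n = -n^2 − n + 1.

Base case: w_1 = -1, and -1^2 − 1 + 1 = -1.
Assume w_m = -m^2 − m + 1.
Then w_{m+1} = w_m + (-2m − 2) = (-m^2 − m + 1) + (-2m − 2) = -m^2 − 3m − 1,
and -(m+1)^2 − (m+1) + 1 = -m^2 − 3m − 1.
Hence w_n = -n^2 − n + 1 for every n ≥ 1, by induction.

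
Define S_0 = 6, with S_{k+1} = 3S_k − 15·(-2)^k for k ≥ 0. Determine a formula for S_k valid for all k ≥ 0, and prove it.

Claim: S_k = 3·3^k + 3·(-2)^k.

Base case: S_0 = 6, and 3·3^0 + 3·(-2)^0 = 3 + 3 = 6.
Assume S_r = 3·3^r + 3·(-2)^r for some r ≥ 0.
Then S_{r+1} = 3S_r − 15·(-2)^r = 3·(3·3^r + 3·(-2)^r) − 15·(-2)^r = 3·3^{r+1} + 9·(-2)^r − 15·(-2)^r = 3·3^{r+1} − 6·(-2)^r = 3·3^{r+1} + 3·(-2)^{r+1}.
Hence S_k = 3·3^k + 3·(-2)^k for every k ≥ 0, by induction.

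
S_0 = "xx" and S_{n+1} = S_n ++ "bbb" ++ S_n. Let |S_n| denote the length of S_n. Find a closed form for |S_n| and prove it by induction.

Claim: |S_n| = 5·2^n − 3.

Base case: |S_0| = 2, and 5·2^0 − 3 = 2.
Assume |S_k| = 5·2^k − 3.
Then |S_{k+1}| = |S_k| + 3 + |S_k| = 2|S_k| + 3 = 2(5·2^k − 3) + 3 = 5·2^{k+1} − 6 + 3 = 5·2^{k+1} − 3.
This completes the inductive step, so |S_n| = 5·2^n − 3 for all n ≥ 0.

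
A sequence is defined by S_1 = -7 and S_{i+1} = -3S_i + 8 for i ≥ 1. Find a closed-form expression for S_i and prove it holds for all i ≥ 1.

Claim: S_i = 3·(-3)^i + 2.

Base case: S_1 = -7, and 3·(-3)^1 + 2 = -9 + 2 = -7.
Assume S_m = 3·(-3)^m + 2 for some m ≥ 1.
Then S_{m+1} = -3S_m + 8 = -3·(3·(-3)^m + 2) + 8 = -9·(-3)^m − 6 + 8 = 3·(-3)^{m+1} + 2.
Hence S_i = 3·(-3)^i + 2 for every i ≥ 1, by induction.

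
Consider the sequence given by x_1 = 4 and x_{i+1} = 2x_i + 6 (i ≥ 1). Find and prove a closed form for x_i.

Claim: x_i = 5·2^i − 6.

Base case: x_1 = 4, and 5·2^1 − 6 = 10 − 6 = 4.
Assume x_m = 5·2^m − 6 for some m ≥ 1.
Then x_{m+1} = 2x_m + 6 = 2·(5·2^m − 6) + 6 = 10·2^m − 12 + 6 = 5·2^{m+1} − 6.
Hence x_i = 5·2^i − 6 for every i ≥ 1, by induction.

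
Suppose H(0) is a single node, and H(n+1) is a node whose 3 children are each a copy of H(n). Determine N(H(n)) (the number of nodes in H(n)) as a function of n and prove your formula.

Claim: N(H(n)) = (3^{n+1} − 1)/2.

Base case: N(H(0)) = 1, and (3^{0+1} − 1)/2 = 1.
Assume N(H(m)) = (3^{m+1} − 1)/2.
Then N(H(m+1)) = 1 + 3N(H(m)) = 1 + 3·(3^{m+1} − 1)/2 = 1 + (3^{m+2} − 3)/2 = (2 + 3^{m+2} − 3)/2 = (3^{m+2} − 1)/2.
Hence N(H(n)) = (3^{n+1} − 1)/2 for every n ≥ 0, by induction.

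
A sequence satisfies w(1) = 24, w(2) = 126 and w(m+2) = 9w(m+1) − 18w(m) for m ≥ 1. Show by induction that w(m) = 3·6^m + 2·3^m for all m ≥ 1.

Base cases: w(1) = 24 and 3·6^1 + 2·3^1 = 24; w(2) = 126 and 3·6^2 + 2·3^2 = 126.
Assume w(i) = 3·6^i + 2·3^i for all 1 ≤ i ≤ j, where j ≥ 2.
Then w(j+1) = 9w(j) − 18w(j−1) = 9·(3·6^j + 2·3^j) − 18·(3·6^{j−1} + 2·3^{j−1}) = 3·(9·6 − 18)6^{j−1} + 2·(9·3 − 18)3^{j−1} = 108·6^{j−1} + 18·3^{j−1} = 3·6^{j+1} + 2·3^{j+1}.
By strong induction, w(m) = 3·6^m + 2·3^m for all m ≥ 1.

w(m) = 3·6^m + 2·3^m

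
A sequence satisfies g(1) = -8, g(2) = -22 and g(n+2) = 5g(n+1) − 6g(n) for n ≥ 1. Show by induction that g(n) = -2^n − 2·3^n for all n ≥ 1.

Base cases: g(1) = -8 and -2^1 − 2·3^1 = -8; g(2) = -22 and -2^2 − 2·3^2 = -22.
Assume g(j) = -2^j − 2·3^j for all 1 ≤ j ≤ k, where k ≥ 2.
Then g(k+1) = 5g(k) − 6g(k−1) = 5·(-2^k − 2·3^k) − 6·(-2^{k−1} − 2·3^{k−1}) = -(5·2 − 6)2^{k−1} − 2·(5·3 − 6)3^{k−1} = -4·2^{k−1} − 18·3^{k−1} = -2^{k+1} − 2·3^{k+1}.
By strong induction, g(n) = -2^n − 2·3^n for all n ≥ 1.

g(n) = -2^n − 2·3^n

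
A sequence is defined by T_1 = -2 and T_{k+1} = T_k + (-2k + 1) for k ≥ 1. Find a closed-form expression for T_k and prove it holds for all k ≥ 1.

Claim: T_k = -k^2 + 2k − 3.

Base case: T_1 = -2, and -1^2 + 2·1 − 3 = -2.
Assume T_j = -j^2 + 2j − 3.
Then T_{j+1} = T_j + (-2j + 1) = (-j^2 + 2j − 3) + (-2j + 1) = -j^2 − 2,
and -(j+1)^2 + 2·(j+1) − 3 = -j^2 − 2.
This completes the inductive step, so T_k = -k^2 + 2k − 3 for all k ≥ 1.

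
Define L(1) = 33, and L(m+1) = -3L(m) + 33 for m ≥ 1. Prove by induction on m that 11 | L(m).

Base case: L(1) = 33 = 11·3, so 11 | L(1).
Assume 11 | L(j), so L(j) = 11t for some integer t.
Then L(j+1) = -3L(j) + 33 = -3·(11t) + 33 = 11(-3t + 3), so 11 | L(j+1).
So the property holds for j+1, and by induction 11 | L(m) for all m ≥ 1.

11 | L(m)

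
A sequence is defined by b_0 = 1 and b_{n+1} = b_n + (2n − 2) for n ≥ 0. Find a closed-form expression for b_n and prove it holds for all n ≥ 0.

Claim: b_n = n^2 − 3n + 1.

Base case: b_0 = 1, and 0^2 − 3·0 + 1 = 1.
Assume b_m = m^2 − 3m + 1.
Then b_{m+1} = b_m + (2m − 2) = (m^2 − 3m + 1) + (2m − 2) = m^2 − m − 1,
and (m+1)^2 − 3·(m+1) + 1 = m^2 − m − 1.
This completes the inductive step, so b_n = n^2 − 3n + 1 for all n ≥ 0.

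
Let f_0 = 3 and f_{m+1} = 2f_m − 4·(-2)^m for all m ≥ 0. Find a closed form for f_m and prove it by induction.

Claim: f_m = 2·2^m + (-2)^m.

Base case: f_0 = 3, and 2·2^0 + (-2)^0 = 2 + 1 = 3.
Assume f_k = 2·2^k + (-2)^k for some k ≥ 0.
Then f_{k+1} = 2f_k − 4·(-2)^k = 2·(2·2^k + (-2)^k) − 4·(-2)^k = 2·2^{k+1} + 2·(-2)^k − 4·(-2)^k = 2·2^{k+1} − 2·(-2)^k = 2·2^{k+1} + (-2)^{k+1}.
By induction, f_m = 2·2^m + (-2)^m for all m ≥ 0.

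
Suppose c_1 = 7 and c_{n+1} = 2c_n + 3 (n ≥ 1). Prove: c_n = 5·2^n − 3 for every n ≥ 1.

Base case: c_1 = 7, and 5·2^1 − 3 = 10 − 3 = 7.
Assume c_j = 5·2^j − 3 for some j ≥ 1.
Then c_{j+1} = 2c_j + 3 = 2·(5·2^j − 3) + 3 = 10·2^j − 6 + 3 = 5·2^{j+1} − 3.
Hence c_n = 5·2^n − 3 for every n ≥ 1, by induction.

c_n = 5·2^n − 3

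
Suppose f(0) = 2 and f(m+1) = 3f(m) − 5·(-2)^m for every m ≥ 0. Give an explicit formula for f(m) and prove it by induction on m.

Claim: f(m) = 3^m + (-2)^m.

Base case: f(0) = 2, and 3^0 + (-2)^0 = 1 + 1 = 2.
Assume f(k) = 3^k + (-2)^k for some k ≥ 0.
Then f(k+1) = 3f(k) − 5·(-2)^k = 3·(3^k + (-2)^k) − 5·(-2)^k = 3^{k+1} + 3·(-2)^k − 5·(-2)^k = 3^{k+1} − 2·(-2)^k = 3^{k+1} + (-2)^{k+1}.
Hence f(m) = 3^m + (-2)^m for every m ≥ 0, by induction.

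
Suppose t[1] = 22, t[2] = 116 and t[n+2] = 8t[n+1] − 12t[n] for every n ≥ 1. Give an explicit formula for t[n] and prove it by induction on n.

Claim: t[n] = 3·6^n + 2·2^n.

Base cases: t[1] = 22 and 3·6^1 + 2·2^1 = 22; t[2] = 116 and 3·6^2 + 2·2^2 = 116.
Assume t[j] = 3·6^j + 2·2^j for all 1 ≤ j ≤ k, where k ≥ 2.
Then t[k+1] = 8t[k] − 12t[k−1] = 8·(3·6^k + 2·2^k) − 12·(3·6^{k−1} + 2·2^{k−1}) = 3·(8·6 − 12)6^{k−1} + 2·(8·2 − 12)2^{k−1} = 108·6^{k−1} + 8·2^{k−1} = 3·6^{k+1} + 2·2^{k+1}.
This completes the inductive step, so t[n] = 3·6^n + 2·2^n for all n ≥ 1.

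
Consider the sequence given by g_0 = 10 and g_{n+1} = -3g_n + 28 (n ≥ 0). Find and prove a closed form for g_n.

Claim: g_n = 3·(-3)^n + 7.

Base case: g_0 = 10, and 3·(-3)^0 + 7 = 3 + 7 = 10.
Assume g_k = 3·(-3)^k + 7 for some k ≥ 0.
Then g_{k+1} = -3g_k + 28 = -3·(3·(-3)^k + 7) + 28 = -9·(-3)^k − 21 + 28 = 3·(-3)^{k+1} + 7.
So the formula holds for k+1, and by induction g_n = 3·(-3)^n + 7 for all n ≥ 0.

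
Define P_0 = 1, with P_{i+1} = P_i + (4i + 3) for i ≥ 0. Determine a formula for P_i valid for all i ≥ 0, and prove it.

Claim: P_i = 2i^2 + i + 1.

Base case: P_0 = 1, and 2·0^2 + 0 + 1 = 1.
Assume P_m = 2m^2 + m + 1.
Then P_{m+1} = P_m + (4m + 3) = (2m^2 + m + 1) + (4m + 3) = 2m^2 + 5m + 4,
and 2·(m+1)^2 + (m+1) + 1 = 2m^2 + 5m + 4.
This completes the inductive step, so P_i = 2i^2 + i + 1 for all i ≥ 0.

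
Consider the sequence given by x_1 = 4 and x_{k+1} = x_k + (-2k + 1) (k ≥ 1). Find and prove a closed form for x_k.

Claim: x_k = -k^2 + 2k + 3.

Base case: x_1 = 4, and -1^2 + 2·1 + 3 = 4.
Assume x_r = -r^2 + 2r + 3.
Then x_{r+1} = x_r + (-2r + 1) = (-r^2 + 2r + 3) + (-2r + 1) = -r^2 + 4,
and -(r+1)^2 + 2·(r+1) + 3 = -r^2 + 4.
By induction, x_k = -k^2 + 2k + 3 for all k ≥ 1.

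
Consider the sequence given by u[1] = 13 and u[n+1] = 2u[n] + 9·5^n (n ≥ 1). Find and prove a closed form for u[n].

Claim: u[n] = -2^n + 3·5^n.

Base case: u[1] = 13, and -2^1 + 3·5^1 = -2 + 15 = 13.
Assume u[r] = -2^r + 3·5^r for some r ≥ 1.
Then u[r+1] = 2u[r] + 9·5^r = 2·(-2^r + 3·5^r) + 9·5^r = -2^{r+1} + 6·5^r + 9·5^r = -2^{r+1} + 15·5^r = -2^{r+1} + 3·5^{r+1}.
This completes the inductive step, so u[n] = -2^n + 3·5^n for all n ≥ 1.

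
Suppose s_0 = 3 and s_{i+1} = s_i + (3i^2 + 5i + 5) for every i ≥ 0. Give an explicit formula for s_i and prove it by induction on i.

Claim: s_i = i^3 + i^2 + 3i + 3.

Base case: s_0 = 3, and 0^3 + 0^2 + 3·0 + 3 = 3.
Assume s_m = m^3 + m^2 + 3m + 3.
Then s_{m+1} = s_m + (3m^2 + 5m + 5) = (m^3 + m^2 + 3m + 3) + (3m^2 + 5m + 5) = m^3 + 4m^2 + 8m + 8,
and (m+1)^3 + (m+1)^2 + 3·(m+1) + 3 = m^3 + 4m^2 + 8m + 8.
Hence s_i = i^3 + i^2 + 3i + 3 for every i ≥ 0, by induction.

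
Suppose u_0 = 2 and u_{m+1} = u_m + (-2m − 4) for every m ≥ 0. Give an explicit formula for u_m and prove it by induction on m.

Claim: u_m = -m^2 − 3m + 2.

Base case: u_0 = 2, and -0^2 − 3·0 + 2 = 2.
Assume u_j = -j^2 − 3j + 2.
Then u_{j+1} = u_j + (-2j − 4) = (-j^2 − 3j + 2) + (-2j − 4) = -j^2 − 5j − 2,
and -(j+1)^2 − 3·(j+1) + 2 = -j^2 − 5j − 2.
Hence u_m = -m^2 − 3m + 2 for every m ≥ 0, by induction.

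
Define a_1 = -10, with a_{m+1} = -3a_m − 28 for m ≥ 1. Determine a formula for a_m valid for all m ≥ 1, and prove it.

Claim: a_m = (-3)^m − 7.

Base case: a_1 = -10, and (-3)^1 − 7 = -3 − 7 = -10.
Assume a_r = (-3)^r − 7 for some r ≥ 1.
Then a_{r+1} = -3a_r − 28 = -3·((-3)^r − 7) − 28 = -3·(-3)^r + 21 − 28 = (-3)^{r+1} − 7.
So the formula holds for r+1, and by induction a_m = (-3)^m − 7 for all m ≥ 1.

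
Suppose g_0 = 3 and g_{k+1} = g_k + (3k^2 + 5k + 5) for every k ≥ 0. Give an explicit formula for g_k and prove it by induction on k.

Claim: g_k = k^3 + k^2 + 3k + 3.

Base case: g_0 = 3, and 0^3 + 0^2 + 3·0 + 3 = 3.
Assume g_m = m^3 + m^2 + 3m + 3.
Then g_{m+1} = g_m + (3m^2 + 5m + 5) = (m^3 + m^2 + 3m + 3) + (3m^2 + 5m + 5) = m^3 + 4m^2 + 8m + 8,
and (m+1)^3 + (m+1)^2 + 3·(m+1) + 3 = m^3 + 4m^2 + 8m + 8.
By induction, g_k = k^3 + k^2 + 3k + 3 for all k ≥ 0.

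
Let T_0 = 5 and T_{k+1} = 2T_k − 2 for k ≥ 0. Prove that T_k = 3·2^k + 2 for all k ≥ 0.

Base case: T_0 = 5, and 3·2^0 + 2 = 3 + 2 = 5.
Assume T_j = 3·2^j + 2 for some j ≥ 0.
Then T_{j+1} = 2T_j − 2 = 2·(3·2^j + 2) − 2 = 6·2^j + 4 − 2 = 3·2^{j+1} + 2.
By induction, T_k = 3·2^k + 2 for all k ≥ 0.

T_k = 3·2^k + 2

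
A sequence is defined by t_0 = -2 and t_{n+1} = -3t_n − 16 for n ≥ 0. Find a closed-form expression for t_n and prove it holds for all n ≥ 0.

Claim: t_n = 2·(-3)^n − 4.

Base case: t_0 = -2, and 2·(-3)^0 − 4 = 2 − 4 = -2.
Assume t_r = 2·(-3)^r − 4 for some r ≥ 0.
Then t_{r+1} = -3t_r − 16 = -3·(2·(-3)^r − 4) − 16 = -6·(-3)^r + 12 − 16 = 2·(-3)^{r+1} − 4.
So the formula holds for r+1, and by induction t_n = 2·(-3)^n − 4 for all n ≥ 0.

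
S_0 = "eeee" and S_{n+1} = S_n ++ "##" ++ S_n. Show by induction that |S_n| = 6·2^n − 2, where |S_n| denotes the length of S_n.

Base case: |S_0| = 4, and 6·2^0 − 2 = 4.
Assume |S_k| = 6·2^k − 2.
Then |S_{k+1}| = |S_k| + 2 + |S_k| = 2|S_k| + 2 = 2(6·2^k − 2) + 2 = 6·2^{k+1} − 4 + 2 = 6·2^{k+1} − 2.
Hence |S_n| = 6·2^n − 2 for every n ≥ 0, by induction.

|S_n| = 6·2^n − 2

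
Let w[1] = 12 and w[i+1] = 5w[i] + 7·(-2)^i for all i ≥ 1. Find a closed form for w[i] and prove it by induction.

Claim: w[i] = 2·5^i − (-2)^i.

Base case: w[1] = 12, and 2·5^1 − (-2)^1 = 10 + 2 = 12.
Assume w[r] = 2·5^r − (-2)^r for some r ≥ 1.
Then w[r+1] = 5w[r] + 7·(-2)^r = 5·(2·5^r − (-2)^r) + 7·(-2)^r = 2·5^{r+1} − 5·(-2)^r + 7·(-2)^r = 2·5^{r+1} + 2·(-2)^r = 2·5^{r+1} − (-2)^{r+1}.
So the formula holds for r+1, and by induction w[i] = 2·5^i − (-2)^i for all i ≥ 1.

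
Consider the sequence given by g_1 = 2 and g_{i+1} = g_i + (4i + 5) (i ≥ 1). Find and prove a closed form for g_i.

Claim: g_i = 2i^2 + 3i − 3.

Base case: g_1 = 2, and 2·1^2 + 3·1 − 3 = 2.
Assume g_j = 2j^2 + 3j − 3.
Then g_{j+1} = g_j + (4j + 5) = (2j^2 + 3j − 3) + (4j + 5) = 2j^2 + 7j + 2,
and 2·(j+1)^2 + 3·(j+1) − 3 = 2j^2 + 7j + 2.
Hence g_i = 2i^2 + 3i − 3 for every i ≥ 1, by induction.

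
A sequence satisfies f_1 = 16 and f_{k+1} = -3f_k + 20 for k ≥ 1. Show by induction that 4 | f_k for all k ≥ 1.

Base case: f_1 = 16 = 4·4, so 4 | f_1.
Assume 4 | f_r, so f_r = 4t for some integer t.
Then f_{r+1} = -3f_r + 20 = -3·(4t) + 20 = 4(-3t + 5), so 4 | f_{r+1}.
This completes the inductive step, so 4 | f_k for all k ≥ 1.

4 | f_k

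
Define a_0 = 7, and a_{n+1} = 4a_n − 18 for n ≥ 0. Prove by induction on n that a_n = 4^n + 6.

Base case: a_0 = 7, and 4^0 + 6 = 1 + 6 = 7.
Assume a_j = 4^j + 6 for some j ≥ 0.
Then a_{j+1} = 4a_j − 18 = 4·(4^j + 6) − 18 = 4^{j+1} + 24 − 18 = 4^{j+1} + 6.
By induction, a_n = 4^n + 6 for all n ≥ 0.

a_n = 4^n + 6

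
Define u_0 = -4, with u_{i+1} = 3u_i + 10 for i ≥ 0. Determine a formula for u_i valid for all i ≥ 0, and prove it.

Claim: u_i = 3^i − 5.

Base case: u_0 = -4, and 3^0 − 5 = 1 − 5 = -4.
Assume u_j = 3^j − 5 for some j ≥ 0.
Then u_{j+1} = 3u_j + 10 = 3·(3^j − 5) + 10 = 3^{j+1} − 15 + 10 = 3^{j+1} − 5.
By induction, u_i = 3^i − 5 for all i ≥ 0.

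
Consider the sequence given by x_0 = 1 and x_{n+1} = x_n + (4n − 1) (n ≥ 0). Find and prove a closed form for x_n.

Claim: x_n = 2n^2 − 3n + 1.

Base case: x_0 = 1, and 2·0^2 − 3·0 + 1 = 1.
Assume x_m = 2m^2 − 3m + 1.
Then x_{m+1} = x_m + (4m − 1) = (2m^2 − 3m + 1) + (4m − 1) = 2m^2 + m,
and 2·(m+1)^2 − 3·(m+1) + 1 = 2m^2 + m.
This completes the inductive step, so x_n = 2n^2 − 3n + 1 for all n ≥ 0.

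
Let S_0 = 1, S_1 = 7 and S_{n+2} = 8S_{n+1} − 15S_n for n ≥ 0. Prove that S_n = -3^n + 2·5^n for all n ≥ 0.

Base cases: S_0 = 1 and -3^0 + 2·5^0 = 1; S_1 = 7 and -3^1 + 2·5^1 = 7.
Assume S_i = -3^i + 2·5^i for all 0 ≤ i ≤ j, where j ≥ 1.
Then S_{j+1} = 8S_j − 15S_{j−1} = 8·(-3^j + 2·5^j) − 15·(-3^{j−1} + 2·5^{j−1}) = -(8·3 − 15)3^{j−1} + 2·(8·5 − 15)5^{j−1} = -9·3^{j−1} + 50·5^{j−1} = -3^{j+1} + 2·5^{j+1}.
Hence S_n = -3^n + 2·5^n for every n ≥ 0, by strong induction.

S_n = -3^n + 2·5^n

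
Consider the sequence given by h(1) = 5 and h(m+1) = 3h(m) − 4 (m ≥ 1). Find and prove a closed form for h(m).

Claim: h(m) = 3^m + 2.

Base case: h(1) = 5, and 3^1 + 2 = 3 + 2 = 5.
Assume h(k) = 3^k + 2 for some k ≥ 1.
Then h(k+1) = 3h(k) − 4 = 3·(3^k + 2) − 4 = 3^{k+1} + 6 − 4 = 3^{k+1} + 2.
So the formula holds for k+1, and by induction h(m) = 3^m + 2 for all m ≥ 1.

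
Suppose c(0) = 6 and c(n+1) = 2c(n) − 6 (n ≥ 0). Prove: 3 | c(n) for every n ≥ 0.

Base case: c(0) = 6 = 3·2, so 3 | c(0).
Assume 3 | c(j), so c(j) = 3t for some integer t.
Then c(j+1) = 2c(j) − 6 = 2·(3t) − 6 = 3(2t − 2), so 3 | c(j+1).
By induction, 3 | c(n) for all n ≥ 0.

3 | c(n)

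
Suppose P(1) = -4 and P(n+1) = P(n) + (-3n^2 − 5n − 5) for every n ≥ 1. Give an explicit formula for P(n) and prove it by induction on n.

Claim: P(n) = -n^3 − n^2 − 3n + 1.

Base case: P(1) = -4, and -1^3 − 1^2 − 3·1 + 1 = -4.
Assume P(m) = -m^3 − m^2 − 3m + 1.
Then P(m+1) = P(m) + (-3m^2 − 5m − 5) = (-m^3 − m^2 − 3m + 1) + (-3m^2 − 5m − 5) = -m^3 − 4m^2 − 8m − 4,
and -(m+1)^3 − (m+1)^2 − 3·(m+1) + 1 = -m^3 − 4m^2 − 8m − 4.
This completes the inductive step, so P(n) = -n^3 − n^2 − 3n + 1 for all n ≥ 1.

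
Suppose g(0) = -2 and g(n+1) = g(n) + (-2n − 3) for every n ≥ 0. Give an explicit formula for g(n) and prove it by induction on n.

Claim: g(n) = -n^2 − 2n − 2.

Base case: g(0) = -2, and -0^2 − 2·0 − 2 = -2.
Assume g(j) = -j^2 − 2j − 2.
Then g(j+1) = g(j) + (-2j − 3) = (-j^2 − 2j − 2) + (-2j − 3) = -j^2 − 4j − 5,
and -(j+1)^2 − 2·(j+1) − 2 = -j^2 − 4j − 5.
By induction, g(n) = -n^2 − 2n − 2 for all n ≥ 0.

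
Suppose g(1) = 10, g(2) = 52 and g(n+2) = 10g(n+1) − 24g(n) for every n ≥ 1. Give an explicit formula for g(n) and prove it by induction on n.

Claim: g(n) = 6^n + 4^n.

Base cases: g(1) = 10 and 6^1 + 4^1 = 10; g(2) = 52 and 6^2 + 4^2 = 52.
Assume g(j) = 6^j + 4^j for all 1 ≤ j ≤ k, where k ≥ 2.
Then g(k+1) = 10g(k) − 24g(k−1) = 10·(6^k + 4^k) − 24·(6^{k−1} + 4^{k−1}) = (10·6 − 24)6^{k−1} + (10·4 − 24)4^{k−1} = 36·6^{k−1} + 16·4^{k−1} = 6^{k+1} + 4^{k+1}.
By strong induction, g(n) = 6^n + 4^n for all n ≥ 1.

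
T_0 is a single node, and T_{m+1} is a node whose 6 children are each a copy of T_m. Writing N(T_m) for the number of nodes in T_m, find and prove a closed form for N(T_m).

Claim: N(T_m) = (6^{m+1} − 1)/5.

Base case: N(T_0) = 1, and (6^{0+1} − 1)/5 = 1.
Assume N(T_k) = (6^{k+1} − 1)/5.
Then N(T_{k+1}) = 1 + 6N(T_k) = 1 + 6·(6^{k+1} − 1)/5 = 1 + (6^{k+2} − 6)/5 = (5 + 6^{k+2} − 6)/5 = (6^{k+2} − 1)/5.
Hence N(T_m) = (6^{m+1} − 1)/5 for every m ≥ 0, by induction.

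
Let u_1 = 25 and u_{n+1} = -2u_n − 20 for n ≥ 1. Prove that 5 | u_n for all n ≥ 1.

Base case: u_1 = 25 = 5·5, so 5 | u_1.
Assume 5 | u_j, so u_j = 5t for some integer t.
Then u_{j+1} = -2u_j − 20 = -2·(5t) − 20 = 5(-2t − 4), so 5 | u_{j+1}.
By induction, 5 | u_n for all n ≥ 1.

5 | u_n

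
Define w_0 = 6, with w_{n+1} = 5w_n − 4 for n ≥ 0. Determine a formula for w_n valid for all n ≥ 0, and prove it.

Claim: w_n = 5^{n+1} + 1.

Base case: w_0 = 6, and 5^{0+1} + 1 = 5 + 1 = 6.
Assume w_r = 5^{r+1} + 1 for some r ≥ 0.
Then w_{r+1} = 5w_r − 4 = 5·(5^{r+1} + 1) − 4 = 5^{r+2} + 5 − 4 = 5^{r+2} + 1.
Hence w_n = 5^{n+1} + 1 for every n ≥ 0, by induction.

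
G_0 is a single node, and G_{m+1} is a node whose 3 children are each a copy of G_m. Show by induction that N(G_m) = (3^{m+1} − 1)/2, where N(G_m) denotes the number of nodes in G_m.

Base case: N(G_0) = 1, and (3^{0+1} − 1)/2 = 1.
Assume N(G_r) = (3^{r+1} − 1)/2.
Then N(G_{r+1}) = 1 + 3N(G_r) = 1 + 3·(3^{r+1} − 1)/2 = 1 + (3^{r+2} − 3)/2 = (2 + 3^{r+2} − 3)/2 = (3^{r+2} − 1)/2.
So the formula holds for r+1, and by induction N(G_m) = (3^{m+1} − 1)/2 for all m ≥ 0.

N(G_m) = (3^{m+1} − 1)/2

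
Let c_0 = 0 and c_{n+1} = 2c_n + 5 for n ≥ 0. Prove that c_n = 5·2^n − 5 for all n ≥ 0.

Base case: c_0 = 0, and 5·2^0 − 5 = 5 − 5 = 0.
Assume c_m = 5·2^m − 5 for some m ≥ 0.
Then c_{m+1} = 2c_m + 5 = 2·(5·2^m − 5) + 5 = 10·2^m − 10 + 5 = 5·2^{m+1} − 5.
So the formula holds for m+1, and by induction c_n = 5·2^n − 5 for all n ≥ 0.

c_n = 5·2^n − 5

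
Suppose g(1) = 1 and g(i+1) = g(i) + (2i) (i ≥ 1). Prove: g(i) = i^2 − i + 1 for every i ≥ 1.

Base case: g(1) = 1, and 1^2 − 1 + 1 = 1.
Assume g(m) = m^2 − m + 1.
Then g(m+1) = g(m) + (2m) = (m^2 − m + 1) + (2m) = m^2 + m + 1,
and (m+1)^2 − (m+1) + 1 = m^2 + m + 1.
This completes the inductive step, so g(i) = i^2 − i + 1 for all i ≥ 1.

g(i) = i^2 − i + 1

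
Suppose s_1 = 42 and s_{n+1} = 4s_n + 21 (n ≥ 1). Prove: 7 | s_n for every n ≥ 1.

Base case: s_1 = 42 = 7·6, so 7 | s_1.
Assume 7 | s_r, so s_r = 7t for some integer t.
Then s_{r+1} = 4s_r + 21 = 4·(7t) + 21 = 7(4t + 3), so 7 | s_{r+1}.
So the property holds for r+1, and by induction 7 | s_n for all n ≥ 1.

7 | s_n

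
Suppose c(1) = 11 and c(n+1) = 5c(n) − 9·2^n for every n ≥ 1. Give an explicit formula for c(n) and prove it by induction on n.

Claim: c(n) = 5^n + 3·2^n.

Base case: c(1) = 11, and 5^1 + 3·2^1 = 5 + 6 = 11.
Assume c(k) = 5^k + 3·2^k for some k ≥ 1.
Then c(k+1) = 5c(k) − 9·2^k = 5·(5^k + 3·2^k) − 9·2^k = 5^{k+1} + 15·2^k − 9·2^k = 5^{k+1} + 6·2^k = 5^{k+1} + 3·2^{k+1}.
By induction, c(n) = 5^n + 3·2^n for all n ≥ 1.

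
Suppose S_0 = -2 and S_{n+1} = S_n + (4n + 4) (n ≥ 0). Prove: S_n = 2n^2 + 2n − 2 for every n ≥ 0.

Base case: S_0 = -2, and 2·0^2 + 2·0 − 2 = -2.
Assume S_j = 2j^2 + 2j − 2.
Then S_{j+1} = S_j + (4j + 4) = (2j^2 + 2j − 2) + (4j + 4) = 2j^2 + 6j + 2,
and 2·(j+1)^2 + 2·(j+1) − 2 = 2j^2 + 6j + 2.
This completes the inductive step, so S_n = 2n^2 + 2n − 2 for all n ≥ 0.

S_n = 2n^2 + 2n − 2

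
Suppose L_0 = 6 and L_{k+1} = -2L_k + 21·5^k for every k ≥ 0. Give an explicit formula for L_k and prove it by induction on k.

Claim: L_k = 3·(-2)^k + 3·5^k.

Base case: L_0 = 6, and 3·(-2)^0 + 3·5^0 = 3 + 3 = 6.
Assume L_m = 3·(-2)^m + 3·5^m for some m ≥ 0.
Then L_{m+1} = -2L_m + 21·5^m = -2·(3·(-2)^m + 3·5^m) + 21·5^m = 3·(-2)^{m+1} − 6·5^m + 21·5^m = 3·(-2)^{m+1} + 15·5^m = 3·(-2)^{m+1} + 3·5^{m+1}.
By induction, L_k = 3·(-2)^k + 3·5^k for all k ≥ 0.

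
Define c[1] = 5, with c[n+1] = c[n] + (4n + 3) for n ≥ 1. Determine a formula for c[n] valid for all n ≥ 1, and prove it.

Claim: c[n] = 2n^2 + n + 2.

Base case: c[1] = 5, and 2·1^2 + 1 + 2 = 5.
Assume c[k] = 2k^2 + k + 2.
Then c[k+1] = c[k] + (4k + 3) = (2k^2 + k + 2) + (4k + 3) = 2k^2 + 5k + 5,
and 2·(k+1)^2 + (k+1) + 2 = 2k^2 + 5k + 5.
By induction, c[n] = 2n^2 + n + 2 for all n ≥ 1.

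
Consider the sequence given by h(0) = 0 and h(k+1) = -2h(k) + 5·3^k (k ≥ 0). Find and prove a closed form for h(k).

Claim: h(k) = -(-2)^k + 3^k.

Base case: h(0) = 0, and -(-2)^0 + 3^0 = -1 + 1 = 0.
Assume h(r) = -(-2)^r + 3^r for some r ≥ 0.
Then h(r+1) = -2h(r) + 5·3^r = -2·(-(-2)^r + 3^r) + 5·3^r = -(-2)^{r+1} − 2·3^r + 5·3^r = -(-2)^{r+1} + 3·3^r = -(-2)^{r+1} + 3^{r+1}.
So the formula holds for r+1, and by induction h(k) = -(-2)^k + 3^k for all k ≥ 0.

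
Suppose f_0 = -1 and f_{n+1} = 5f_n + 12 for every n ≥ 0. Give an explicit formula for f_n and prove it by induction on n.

Claim: f_n = 2·5^n − 3.

Base case: f_0 = -1, and 2·5^0 − 3 = 2 − 3 = -1.
Assume f_k = 2·5^k − 3 for some k ≥ 0.
Then f_{k+1} = 5f_k + 12 = 5·(2·5^k − 3) + 12 = 10·5^k − 15 + 12 = 2·5^{k+1} − 3.
By induction, f_n = 2·5^n − 3 for all n ≥ 0.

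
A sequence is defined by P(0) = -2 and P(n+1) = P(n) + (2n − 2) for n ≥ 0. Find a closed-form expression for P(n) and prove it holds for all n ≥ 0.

Claim: P(n) = n^2 − 3n − 2.

Base case: P(0) = -2, and 0^2 − 3·0 − 2 = -2.
Assume P(r) = r^2 − 3r − 2.
Then P(r+1) = P(r) + (2r − 2) = (r^2 − 3r − 2) + (2r − 2) = r^2 − r − 4,
and (r+1)^2 − 3·(r+1) − 2 = r^2 − r − 4.
By induction, P(n) = n^2 − 3n − 2 for all n ≥ 0.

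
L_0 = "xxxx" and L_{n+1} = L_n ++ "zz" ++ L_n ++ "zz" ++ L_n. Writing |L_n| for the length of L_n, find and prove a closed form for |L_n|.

Claim: |L_n| = 6·3^n − 2.

Base case: |L_0| = 4, and 6·3^0 − 2 = 4.
Assume |L_m| = 6·3^m − 2.
Then |L_{m+1}| = 3|L_m| + 4 = 3(6·3^m − 2) + 4 = 6·3^{m+1} − 6 + 4 = 6·3^{m+1} − 2.
So the formula holds for m+1, and by induction |L_n| = 6·3^n − 2 for all n ≥ 0.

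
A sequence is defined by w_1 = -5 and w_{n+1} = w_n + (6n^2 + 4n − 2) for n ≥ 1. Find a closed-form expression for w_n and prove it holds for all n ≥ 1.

Claim: w_n = 2n^3 − n^2 − 3n − 3.

Base case: w_1 = -5, and 2·1^3 − 1^2 − 3·1 − 3 = -5.
Assume w_j = 2j^3 − j^2 − 3j − 3.
Then w_{j+1} = w_j + (6j^2 + 4j − 2) = (2j^3 − j^2 − 3j − 3) + (6j^2 + 4j − 2) = 2j^3 + 5j^2 + j − 5,
and 2·(j+1)^3 − (j+1)^2 − 3·(j+1) − 3 = 2j^3 + 5j^2 + j − 5.
This completes the inductive step, so w_n = 2n^3 − n^2 − 3n − 3 for all n ≥ 1.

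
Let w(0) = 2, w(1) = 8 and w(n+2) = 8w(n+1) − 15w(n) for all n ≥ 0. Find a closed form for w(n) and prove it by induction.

Claim: w(n) = 3^n + 5^n.

Base cases: w(0) = 2 and 3^0 + 5^0 = 2; w(1) = 8 and 3^1 + 5^1 = 8.
Assume w(j) = 3^j + 5^j for all 0 ≤ j ≤ m, where m ≥ 1.
Then w(m+1) = 8w(m) − 15w(m−1) = 8·(3^m + 5^m) − 15·(3^{m−1} + 5^{m−1}) = (8·3 − 15)3^{m−1} + (8·5 − 15)5^{m−1} = 9·3^{m−1} + 25·5^{m−1} = 3^{m+1} + 5^{m+1}.
This completes the inductive step, so w(n) = 3^n + 5^n for all n ≥ 0.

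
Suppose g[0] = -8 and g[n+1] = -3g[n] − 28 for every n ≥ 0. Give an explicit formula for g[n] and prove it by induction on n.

Claim: g[n] = -(-3)^n − 7.

Base case: g[0] = -8, and -(-3)^0 − 7 = -1 − 7 = -8.
Assume g[m] = -(-3)^m − 7 for some m ≥ 0.
Then g[m+1] = -3g[m] − 28 = -3·(-(-3)^m − 7) − 28 = 3·(-3)^m + 21 − 28 = -(-3)^{m+1} − 7.
Hence g[n] = -(-3)^n − 7 for every n ≥ 0, by induction.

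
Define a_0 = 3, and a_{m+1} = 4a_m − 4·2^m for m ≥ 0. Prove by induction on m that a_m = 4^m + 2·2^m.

Base case: a_0 = 3, and 4^0 + 2·2^0 = 1 + 2 = 3.
Assume a_k = 4^k + 2·2^k for some k ≥ 0.
Then a_{k+1} = 4a_k − 4·2^k = 4·(4^k + 2·2^k) − 4·2^k = 4^{k+1} + 8·2^k − 4·2^k = 4^{k+1} + 4·2^k = 4^{k+1} + 2·2^{k+1}.
This completes the inductive step, so a_m = 4^m + 2·2^m for all m ≥ 0.

a_m = 4^m + 2·2^m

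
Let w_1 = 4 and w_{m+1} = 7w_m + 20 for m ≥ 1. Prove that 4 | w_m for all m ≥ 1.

Base case: w_1 = 4 = 4·1, so 4 | w_1.
Assume 4 | w_r, so w_r = 4t for some integer t.
Then w_{r+1} = 7w_r + 20 = 7·(4t) + 20 = 4(7t + 5), so 4 | w_{r+1}.
Hence 4 | w_m for every m ≥ 1, by induction.

4 | w_m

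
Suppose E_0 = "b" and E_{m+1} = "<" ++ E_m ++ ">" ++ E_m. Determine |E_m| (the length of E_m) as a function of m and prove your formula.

Claim: |E_m| = 3·2^m − 2.

Base case: |E_0| = 1, and 3·2^0 − 2 = 1.
Assume |E_k| = 3·2^k − 2.
Then |E_{k+1}| = 1 + |E_k| + 1 + |E_k| = 2|E_k| + 2 = 2(3·2^k − 2) + 2 = 3·2^{k+1} − 4 + 2 = 3·2^{k+1} − 2.
By induction, |E_m| = 3·2^m − 2 for all m ≥ 0.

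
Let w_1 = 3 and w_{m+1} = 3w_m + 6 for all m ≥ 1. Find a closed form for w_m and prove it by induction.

Claim: w_m = 2·3^m − 3.

Base case: w_1 = 3, and 2·3^1 − 3 = 6 − 3 = 3.
Assume w_k = 2·3^k − 3 for some k ≥ 1.
Then w_{k+1} = 3w_k + 6 = 3·(2·3^k − 3) + 6 = 6·3^k − 9 + 6 = 2·3^{k+1} − 3.
By induction, w_m = 2·3^m − 3 for all m ≥ 1.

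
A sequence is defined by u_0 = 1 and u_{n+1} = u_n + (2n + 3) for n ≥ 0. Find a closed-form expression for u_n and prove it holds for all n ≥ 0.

Claim: u_n = n^2 + 2n + 1.

Base case: u_0 = 1, and 0^2 + 2·0 + 1 = 1.
Assume u_m = m^2 + 2m + 1.
Then u_{m+1} = u_m + (2m + 3) = (m^2 + 2m + 1) + (2m + 3) = m^2 + 4m + 4,
and (m+1)^2 + 2·(m+1) + 1 = m^2 + 4m + 4.
Hence u_n = n^2 + 2n + 1 for every n ≥ 0, by induction.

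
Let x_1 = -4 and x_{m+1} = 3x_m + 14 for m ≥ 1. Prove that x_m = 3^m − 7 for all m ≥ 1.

Base case: x_1 = -4, and 3^1 − 7 = 3 − 7 = -4.
Assume x_k = 3^k − 7 for some k ≥ 1.
Then x_{k+1} = 3x_k + 14 = 3·(3^k − 7) + 14 = 3^{k+1} − 21 + 14 = 3^{k+1} − 7.
So the formula holds for k+1, and by induction x_m = 3^m − 7 for all m ≥ 1.

x_m = 3^m − 7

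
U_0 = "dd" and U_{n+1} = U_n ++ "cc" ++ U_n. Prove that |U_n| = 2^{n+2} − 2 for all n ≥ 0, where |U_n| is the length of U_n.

Base case: |U_0| = 2, and 2^{0+2} − 2 = 2.
Assume |U_m| = 2^{m+2} − 2.
Then |U_{m+1}| = |U_m| + 2 + |U_m| = 2|U_m| + 2 = 2(2^{m+2} − 2) + 2 = 2^{m+3} − 4 + 2 = 2^{m+3} − 2.
So the formula holds for m+1, and by induction |U_n| = 2^{n+2} − 2 for all n ≥ 0.

|U_n| = 2^{n+2} − 2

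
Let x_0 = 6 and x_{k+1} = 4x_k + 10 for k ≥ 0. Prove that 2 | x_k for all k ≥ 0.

Base case: x_0 = 6 = 2·3, so 2 | x_0.
Assume 2 | x_j, so x_j = 2t for some integer t.
Then x_{j+1} = 4x_j + 10 = 4·(2t) + 10 = 2(4t + 5), so 2 | x_{j+1}.
By induction, 2 | x_k for all k ≥ 0.

2 | x_k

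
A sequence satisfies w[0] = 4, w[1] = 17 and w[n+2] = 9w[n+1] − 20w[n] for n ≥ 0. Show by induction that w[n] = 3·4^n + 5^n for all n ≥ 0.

Base cases: w[0] = 4 and 3·4^0 + 5^0 = 4; w[1] = 17 and 3·4^1 + 5^1 = 17.
Assume w[i] = 3·4^i + 5^i for all 0 ≤ i ≤ j, where j ≥ 1.
Then w[j+1] = 9w[j] − 20w[j−1] = 9·(3·4^j + 5^j) − 20·(3·4^{j−1} + 5^{j−1}) = 3·(9·4 − 20)4^{j−1} + (9·5 − 20)5^{j−1} = 48·4^{j−1} + 25·5^{j−1} = 3·4^{j+1} + 5^{j+1}.
Hence w[n] = 3·4^n + 5^n for every n ≥ 0, by strong induction.

w[n] = 3·4^n + 5^n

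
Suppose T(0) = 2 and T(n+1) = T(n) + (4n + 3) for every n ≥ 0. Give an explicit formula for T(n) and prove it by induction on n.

Claim: T(n) = 2n^2 + n + 2.

Base case: T(0) = 2, and 2·0^2 + 0 + 2 = 2.
Assume T(k) = 2k^2 + k + 2.
Then T(k+1) = T(k) + (4k + 3) = (2k^2 + k + 2) + (4k + 3) = 2k^2 + 5k + 5,
and 2·(k+1)^2 + (k+1) + 2 = 2k^2 + 5k + 5.
Hence T(n) = 2n^2 + n + 2 for every n ≥ 0, by induction.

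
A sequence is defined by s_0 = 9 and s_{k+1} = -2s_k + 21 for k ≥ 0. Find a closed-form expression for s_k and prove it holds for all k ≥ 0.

Claim: s_k = 2·(-2)^k + 7.

Base case: s_0 = 9, and 2·(-2)^0 + 7 = 2 + 7 = 9.
Assume s_m = 2·(-2)^m + 7 for some m ≥ 0.
Then s_{m+1} = -2s_m + 21 = -2·(2·(-2)^m + 7) + 21 = -4·(-2)^m − 14 + 21 = 2·(-2)^{m+1} + 7.
Hence s_k = 2·(-2)^k + 7 for every k ≥ 0, by induction.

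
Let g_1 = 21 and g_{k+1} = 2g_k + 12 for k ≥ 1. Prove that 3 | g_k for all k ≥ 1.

Base case: g_1 = 21 = 3·7, so 3 | g_1.
Assume 3 | g_m, so g_m = 3t for some integer t.
Then g_{m+1} = 2g_m + 12 = 2·(3t) + 12 = 3(2t + 4), so 3 | g_{m+1}.
So the property holds for m+1, and by induction 3 | g_k for all k ≥ 1.

3 | g_k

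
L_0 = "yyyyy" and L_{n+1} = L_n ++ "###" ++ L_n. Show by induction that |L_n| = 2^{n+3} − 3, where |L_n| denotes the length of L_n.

Base case: |L_0| = 5, and 2^{0+3} − 3 = 5.
Assume |L_k| = 2^{k+3} − 3.
Then |L_{k+1}| = |L_k| + 3 + |L_k| = 2|L_k| + 3 = 2(2^{k+3} − 3) + 3 = 2^{k+1+3} − 6 + 3 = 2^{k+1+3} − 3.
So the formula holds for k+1, and by induction |L_n| = 2^{n+3} − 3 for all n ≥ 0.

|L_n| = 2^{n+3} − 3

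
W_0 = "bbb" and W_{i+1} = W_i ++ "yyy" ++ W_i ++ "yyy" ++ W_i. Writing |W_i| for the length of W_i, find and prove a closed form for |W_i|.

Claim: |W_i| = 6·3^i − 3.

Base case: |W_0| = 3, and 6·3^0 − 3 = 3.
Assume |W_r| = 6·3^r − 3.
Then |W_{r+1}| = 3|W_r| + 6 = 3(6·3^r − 3) + 6 = 6·3^{r+1} − 9 + 6 = 6·3^{r+1} − 3.
This completes the inductive step, so |W_i| = 6·3^i − 3 for all i ≥ 0.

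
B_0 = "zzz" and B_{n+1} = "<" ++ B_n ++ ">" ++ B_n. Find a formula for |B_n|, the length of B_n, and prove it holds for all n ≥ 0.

Claim: |B_n| = 5·2^n − 2.

Base case: |B_0| = 3, and 5·2^0 − 2 = 3.
Assume |B_m| = 5·2^m − 2.
Then |B_{m+1}| = 1 + |B_m| + 1 + |B_m| = 2|B_m| + 2 = 2(5·2^m − 2) + 2 = 5·2^{m+1} − 4 + 2 = 5·2^{m+1} − 2.
Hence |B_n| = 5·2^n − 2 for every n ≥ 0, by induction.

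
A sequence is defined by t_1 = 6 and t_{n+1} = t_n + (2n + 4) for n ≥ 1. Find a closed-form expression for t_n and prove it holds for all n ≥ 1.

Claim: t_n = n^2 + 3n + 2.

Base case: t_1 = 6, and 1^2 + 3·1 + 2 = 6.
Assume t_k = k^2 + 3k + 2.
Then t_{k+1} = t_k + (2k + 4) = (k^2 + 3k + 2) + (2k + 4) = k^2 + 5k + 6,
and (k+1)^2 + 3·(k+1) + 2 = k^2 + 5k + 6.
This completes the inductive step, so t_n = n^2 + 3n + 2 for all n ≥ 1.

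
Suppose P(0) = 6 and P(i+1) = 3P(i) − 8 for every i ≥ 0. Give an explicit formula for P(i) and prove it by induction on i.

Claim: P(i) = 2·3^i + 4.

Base case: P(0) = 6, and 2·3^0 + 4 = 2 + 4 = 6.
Assume P(m) = 2·3^m + 4 for some m ≥ 0.
Then P(m+1) = 3P(m) − 8 = 3·(2·3^m + 4) − 8 = 6·3^m + 12 − 8 = 2·3^{m+1} + 4.
This completes the inductive step, so P(i) = 2·3^i + 4 for all i ≥ 0.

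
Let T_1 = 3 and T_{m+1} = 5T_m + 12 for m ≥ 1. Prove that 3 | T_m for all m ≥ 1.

Base case: T_1 = 3 = 3·1, so 3 | T_1.
Assume 3 | T_k, so T_k = 3t for some integer t.
Then T_{k+1} = 5T_k + 12 = 5·(3t) + 12 = 3(5t + 4), so 3 | T_{k+1}.
This completes the inductive step, so 3 | T_m for all m ≥ 1.

3 | T_m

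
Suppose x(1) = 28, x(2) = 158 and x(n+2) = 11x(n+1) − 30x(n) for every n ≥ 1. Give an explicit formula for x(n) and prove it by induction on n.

Claim: x(n) = 3·6^n + 2·5^n.

Base cases: x(1) = 28 and 3·6^1 + 2·5^1 = 28; x(2) = 158 and 3·6^2 + 2·5^2 = 158.
Assume x(i) = 3·6^i + 2·5^i for all 1 ≤ i ≤ j, where j ≥ 2.
Then x(j+1) = 11x(j) − 30x(j−1) = 11·(3·6^j + 2·5^j) − 30·(3·6^{j−1} + 2·5^{j−1}) = 3·(11·6 − 30)6^{j−1} + 2·(11·5 − 30)5^{j−1} = 108·6^{j−1} + 50·5^{j−1} = 3·6^{j+1} + 2·5^{j+1}.
Hence x(n) = 3·6^n + 2·5^n for every n ≥ 1, by strong induction.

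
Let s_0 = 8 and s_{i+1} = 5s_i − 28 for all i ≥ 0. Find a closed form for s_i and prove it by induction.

Claim: s_i = 5^i + 7.

Base case: s_0 = 8, and 5^0 + 7 = 1 + 7 = 8.
Assume s_j = 5^j + 7 for some j ≥ 0.
Then s_{j+1} = 5s_j − 28 = 5·(5^j + 7) − 28 = 5^{j+1} + 35 − 28 = 5^{j+1} + 7.
Hence s_i = 5^i + 7 for every i ≥ 0, by induction.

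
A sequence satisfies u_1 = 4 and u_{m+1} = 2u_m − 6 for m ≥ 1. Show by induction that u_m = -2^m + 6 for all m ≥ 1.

Base case: u_1 = 4, and -2^1 + 6 = -2 + 6 = 4.
Assume u_j = -2^j + 6 for some j ≥ 1.
Then u_{j+1} = 2u_j − 6 = 2·(-2^j + 6) − 6 = -2^{j+1} + 12 − 6 = -2^{j+1} + 6.
Hence u_m = -2^m + 6 for every m ≥ 1, by induction.

u_m = -2^m + 6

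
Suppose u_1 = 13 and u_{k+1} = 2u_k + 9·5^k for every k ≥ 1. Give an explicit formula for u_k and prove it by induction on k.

Claim: u_k = -2^k + 3·5^k.

Base case: u_1 = 13, and -2^1 + 3·5^1 = -2 + 15 = 13.
Assume u_r = -2^r + 3·5^r for some r ≥ 1.
Then u_{r+1} = 2u_r + 9·5^r = 2·(-2^r + 3·5^r) + 9·5^r = -2^{r+1} + 6·5^r + 9·5^r = -2^{r+1} + 15·5^r = -2^{r+1} + 3·5^{r+1}.
By induction, u_k = -2^k + 3·5^k for all k ≥ 1.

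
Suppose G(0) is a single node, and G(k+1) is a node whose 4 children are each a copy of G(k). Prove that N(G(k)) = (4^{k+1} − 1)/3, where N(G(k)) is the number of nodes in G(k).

Base case: N(G(0)) = 1, and (4^{0+1} − 1)/3 = 1.
Assume N(G(m)) = (4^{m+1} − 1)/3.
Then N(G(m+1)) = 1 + 4N(G(m)) = 1 + 4·(4^{m+1} − 1)/3 = 1 + (4^{m+2} − 4)/3 = (3 + 4^{m+2} − 4)/3 = (4^{m+2} − 1)/3.
This completes the inductive step, so N(G(k)) = (4^{k+1} − 1)/3 for all k ≥ 0.

N(G(k)) = (4^{k+1} − 1)/3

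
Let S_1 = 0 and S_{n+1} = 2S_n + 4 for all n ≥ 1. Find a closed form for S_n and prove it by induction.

Claim: S_n = 2^{n+1} − 4.

Base case: S_1 = 0, and 2^{1+1} − 4 = 4 − 4 = 0.
Assume S_j = 2^{j+1} − 4 for some j ≥ 1.
Then S_{j+1} = 2S_j + 4 = 2·(2^{j+1} − 4) + 4 = 2^{j+2} − 8 + 4 = 2^{j+2} − 4.
This completes the inductive step, so S_n = 2^{n+1} − 4 for all n ≥ 1.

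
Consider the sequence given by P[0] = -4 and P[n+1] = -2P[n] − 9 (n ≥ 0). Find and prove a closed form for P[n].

Claim: P[n] = -(-2)^n − 3.

Base case: P[0] = -4, and -(-2)^0 − 3 = -1 − 3 = -4.
Assume P[r] = -(-2)^r − 3 for some r ≥ 0.
Then P[r+1] = -2P[r] − 9 = -2·(-(-2)^r − 3) − 9 = 2·(-2)^r + 6 − 9 = -(-2)^{r+1} − 3.
So the formula holds for r+1, and by induction P[n] = -(-2)^n − 3 for all n ≥ 0.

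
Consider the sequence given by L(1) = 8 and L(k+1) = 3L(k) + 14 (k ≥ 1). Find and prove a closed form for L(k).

Claim: L(k) = 5·3^k − 7.

Base case: L(1) = 8, and 5·3^1 − 7 = 15 − 7 = 8.
Assume L(j) = 5·3^j − 7 for some j ≥ 1.
Then L(j+1) = 3L(j) + 14 = 3·(5·3^j − 7) + 14 = 15·3^j − 21 + 14 = 5·3^{j+1} − 7.
By induction, L(k) = 5·3^k − 7 for all k ≥ 1.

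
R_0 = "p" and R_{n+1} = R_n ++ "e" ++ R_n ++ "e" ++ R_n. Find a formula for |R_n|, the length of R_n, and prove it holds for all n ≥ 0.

Claim: |R_n| = 2·3^n − 1.

Base case: |R_0| = 1, and 2·3^0 − 1 = 1.
Assume |R_j| = 2·3^j − 1.
Then |R_{j+1}| = 3|R_j| + 2 = 3(2·3^j − 1) + 2 = 2·3^{j+1} − 3 + 2 = 2·3^{j+1} − 1.
So the formula holds for j+1, and by induction |R_n| = 2·3^n − 1 for all n ≥ 0.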